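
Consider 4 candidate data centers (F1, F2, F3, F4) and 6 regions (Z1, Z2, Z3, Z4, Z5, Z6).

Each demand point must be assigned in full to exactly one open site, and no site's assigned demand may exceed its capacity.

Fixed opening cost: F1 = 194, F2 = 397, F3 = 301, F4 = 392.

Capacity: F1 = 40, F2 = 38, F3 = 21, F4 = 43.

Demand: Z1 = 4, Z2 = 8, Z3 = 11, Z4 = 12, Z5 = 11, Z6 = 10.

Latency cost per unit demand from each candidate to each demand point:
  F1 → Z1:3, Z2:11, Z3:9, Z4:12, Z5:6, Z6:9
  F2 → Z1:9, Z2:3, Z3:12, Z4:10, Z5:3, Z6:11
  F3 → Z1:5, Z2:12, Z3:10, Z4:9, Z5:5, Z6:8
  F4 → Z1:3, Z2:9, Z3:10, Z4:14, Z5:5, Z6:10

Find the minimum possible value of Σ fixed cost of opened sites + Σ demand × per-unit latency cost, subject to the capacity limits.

Open {F1, F3}; cheapest assignment that respects the capacities:
  F1 (cap 40, load 40): Z2, Z3, Z5, Z6 — cost 8×11 + 11×9 + 11×6 + 10×9 = 343
  F3 (cap 21, load 16): Z1, Z4 — cost 4×5 + 12×9 = 128
  Shipping 471, fixed 495 → total 966.
  Any other capacity-feasible assignment to {F1, F3} ships for at least 471.
Compare {F1, F2}: its best feasible assignment gives total 969.
Compare {F1, F4}: its best feasible assignment gives total 1058.
Every other set of open sites that can feasibly serve all demand totals ≥ 969 even under its best assignment. Minimum: 966.

966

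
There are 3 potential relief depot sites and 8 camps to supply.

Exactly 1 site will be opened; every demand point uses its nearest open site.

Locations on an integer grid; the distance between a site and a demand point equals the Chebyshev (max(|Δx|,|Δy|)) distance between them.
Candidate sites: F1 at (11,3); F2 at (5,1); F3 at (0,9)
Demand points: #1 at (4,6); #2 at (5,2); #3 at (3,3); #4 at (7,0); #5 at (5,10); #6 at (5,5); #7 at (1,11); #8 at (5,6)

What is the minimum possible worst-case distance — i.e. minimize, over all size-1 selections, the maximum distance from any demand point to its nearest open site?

9

Open {F3}.
  Farthest demand point is #4 at distance 9 (to F3); all others are ≤ 9.
With {F1} the worst case is 10.
With {F2} the worst case is 10.
No size-1 selection achieves below 9.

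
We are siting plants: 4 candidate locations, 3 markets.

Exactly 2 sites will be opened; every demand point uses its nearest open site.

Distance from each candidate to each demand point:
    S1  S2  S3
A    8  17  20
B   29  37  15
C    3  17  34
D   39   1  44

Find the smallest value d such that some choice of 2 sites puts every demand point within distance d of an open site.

Open {A, B}.
  Farthest demand point is S2 at distance 17 (to A); all others are ≤ 17.
With {B, C} the worst case is 17.
With {A, C} the worst case is 20.
No size-2 selection achieves below 17.

17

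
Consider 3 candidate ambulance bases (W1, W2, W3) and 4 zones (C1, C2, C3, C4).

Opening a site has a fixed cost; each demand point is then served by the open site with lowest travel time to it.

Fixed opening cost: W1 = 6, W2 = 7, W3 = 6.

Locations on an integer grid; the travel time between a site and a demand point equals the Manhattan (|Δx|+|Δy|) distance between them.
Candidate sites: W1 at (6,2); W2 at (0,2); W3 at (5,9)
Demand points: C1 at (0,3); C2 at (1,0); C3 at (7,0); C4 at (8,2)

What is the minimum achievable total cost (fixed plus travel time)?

Open {W1, W2}: assign each demand point to its cheapest open site.
  C1→W2 1, C2→W2 3, C3→W1 3, C4→W1 2
  travel time 9, fixed 13 → total 22.
Compare {W1}: travel time 19 + fixed 6 = 25.
Compare {W2}: travel time 21 + fixed 7 = 28.
Compare {W1, W2, W3}: travel time 9 + fixed 19 = 28.
All other subsets cost ≥ 25. Minimum total cost: 22.

22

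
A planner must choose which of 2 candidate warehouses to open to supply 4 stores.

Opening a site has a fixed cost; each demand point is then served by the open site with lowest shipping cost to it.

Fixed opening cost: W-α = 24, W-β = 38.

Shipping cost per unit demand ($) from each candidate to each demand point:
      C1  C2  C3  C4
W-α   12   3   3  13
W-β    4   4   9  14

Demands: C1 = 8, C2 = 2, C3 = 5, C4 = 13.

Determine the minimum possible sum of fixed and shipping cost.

Open {W-α, W-β}: assign each demand point to its cheapest open site.
  C1→W-β 8×4=32, C2→W-α 2×3=6, C3→W-α 5×3=15, C4→W-α 13×13=169
  shipping cost 222, fixed 62 → total 284.
Compare {W-β}: shipping cost 267 + fixed 38 = 305.
Compare {W-α}: shipping cost 286 + fixed 24 = 310.

284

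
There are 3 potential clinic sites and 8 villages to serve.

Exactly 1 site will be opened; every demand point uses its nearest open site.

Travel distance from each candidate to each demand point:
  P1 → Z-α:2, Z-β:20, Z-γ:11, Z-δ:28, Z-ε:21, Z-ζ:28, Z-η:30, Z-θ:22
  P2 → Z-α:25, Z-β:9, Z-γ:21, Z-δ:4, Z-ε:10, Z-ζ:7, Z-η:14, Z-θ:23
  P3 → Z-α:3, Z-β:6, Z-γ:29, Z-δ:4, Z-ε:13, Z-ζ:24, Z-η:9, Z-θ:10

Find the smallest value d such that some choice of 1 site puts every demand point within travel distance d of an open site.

Open {P2}.
  Farthest demand point is Z-α at travel distance 25 (to P2); all others are ≤ 25.
With {P3} the worst case is 29.
With {P1} the worst case is 30.
No size-1 selection achieves below 25.

25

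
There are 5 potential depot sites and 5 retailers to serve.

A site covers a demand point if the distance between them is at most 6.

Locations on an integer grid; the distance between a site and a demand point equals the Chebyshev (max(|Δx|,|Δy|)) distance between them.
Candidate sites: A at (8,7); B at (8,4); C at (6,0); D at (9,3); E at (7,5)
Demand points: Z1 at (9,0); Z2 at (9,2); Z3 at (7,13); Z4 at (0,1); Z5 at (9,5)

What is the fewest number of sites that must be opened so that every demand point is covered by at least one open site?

2

Coverage sets (demand points within 6 of each site):
  A: {Z2, Z3, Z5}
  B: {Z1, Z2, Z5}
  C: {Z1, Z2, Z4, Z5}
  D: {Z1, Z2, Z5}
  E: {Z1, Z2, Z5}
No single site covers all 5 demand points.
But {A, C} covers everything, so the minimum is 2.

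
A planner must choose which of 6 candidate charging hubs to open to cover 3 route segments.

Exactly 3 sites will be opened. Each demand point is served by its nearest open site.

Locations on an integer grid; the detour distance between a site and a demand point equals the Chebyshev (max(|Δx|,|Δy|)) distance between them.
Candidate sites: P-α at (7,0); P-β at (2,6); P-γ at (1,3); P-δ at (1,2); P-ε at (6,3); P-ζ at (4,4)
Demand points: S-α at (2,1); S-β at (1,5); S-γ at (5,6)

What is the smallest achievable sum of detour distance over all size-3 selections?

Open {P-β, P-δ, P-ζ}.
  S-α→P-δ 1, S-β→P-β 1, S-γ→P-ζ 2  ⇒ total 4.
Compare {P-α, P-β, P-δ}: total 5.
Compare {P-β, P-γ, P-δ}: total 5.
No size-3 selection does better; minimum is 4.

4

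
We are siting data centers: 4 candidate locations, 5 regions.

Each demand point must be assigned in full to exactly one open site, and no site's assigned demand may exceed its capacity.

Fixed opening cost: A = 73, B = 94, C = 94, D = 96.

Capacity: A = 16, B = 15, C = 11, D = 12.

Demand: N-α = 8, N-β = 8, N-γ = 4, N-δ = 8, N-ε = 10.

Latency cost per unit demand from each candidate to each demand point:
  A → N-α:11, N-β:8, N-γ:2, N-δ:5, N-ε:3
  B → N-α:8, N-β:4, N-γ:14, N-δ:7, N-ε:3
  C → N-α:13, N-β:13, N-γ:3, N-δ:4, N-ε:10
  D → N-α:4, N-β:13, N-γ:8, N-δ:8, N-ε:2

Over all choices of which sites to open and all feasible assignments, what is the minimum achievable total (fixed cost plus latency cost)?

Open {A, B, D}; cheapest assignment that respects the capacities:
  A (cap 16, load 16): N-β, N-δ — cost 8×8 + 8×5 = 104
  B (cap 15, load 10): N-ε — cost 10×3 = 30
  D (cap 12, load 12): N-α, N-γ — cost 8×4 + 4×8 = 64
  Shipping 198, fixed 263 → total 461.
  Any other capacity-feasible assignment to {A, B, D} ships for at least 198.
Compare {A, B, C, D}: its best feasible assignment gives total 491.
Compare {A, B, C}: its best feasible assignment gives total 531.
Every other set of open sites that can feasibly serve all demand totals ≥ 491 even under its best assignment. Minimum: 461.

461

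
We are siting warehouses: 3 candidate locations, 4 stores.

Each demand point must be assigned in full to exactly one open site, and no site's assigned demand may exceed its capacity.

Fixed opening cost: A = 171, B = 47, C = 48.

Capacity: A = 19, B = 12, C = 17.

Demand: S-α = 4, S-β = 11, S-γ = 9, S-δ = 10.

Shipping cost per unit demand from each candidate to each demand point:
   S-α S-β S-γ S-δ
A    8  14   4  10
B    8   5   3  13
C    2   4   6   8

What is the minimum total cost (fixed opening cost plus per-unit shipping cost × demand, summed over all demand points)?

407

Open {A, C}; cheapest assignment that respects the capacities:
  A (cap 19, load 19): S-γ, S-δ — cost 9×4 + 10×10 = 136
  C (cap 17, load 15): S-α, S-β — cost 4×2 + 11×4 = 52
  Shipping 188, fixed 219 → total 407.
  Any other capacity-feasible assignment to {A, C} ships for at least 188.
Compare {A, B, C}: its best feasible assignment gives total 445.
Every other set of open sites that can feasibly serve all demand totals ≥ 445 even under its best assignment. Minimum: 407.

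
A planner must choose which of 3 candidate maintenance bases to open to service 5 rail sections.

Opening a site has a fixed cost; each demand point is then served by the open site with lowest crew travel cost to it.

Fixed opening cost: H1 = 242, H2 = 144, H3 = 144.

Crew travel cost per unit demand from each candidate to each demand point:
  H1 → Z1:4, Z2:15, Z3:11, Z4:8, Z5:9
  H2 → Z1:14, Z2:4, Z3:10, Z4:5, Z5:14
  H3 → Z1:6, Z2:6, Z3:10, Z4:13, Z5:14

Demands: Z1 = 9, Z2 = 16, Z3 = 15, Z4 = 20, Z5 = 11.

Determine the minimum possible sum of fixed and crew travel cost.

Open {H2}: assign each demand point to its cheapest open site.
  Z1→H2 9×14=126, Z2→H2 16×4=64, Z3→H2 15×10=150, Z4→H2 20×5=100, Z5→H2 11×14=154
  crew travel cost 594, fixed 144 → total 738.
Compare {H2, H3}: crew travel cost 522 + fixed 288 = 810.
Compare {H1, H2}: crew travel cost 449 + fixed 386 = 835.
Compare {H3}: crew travel cost 714 + fixed 144 = 858.
All other subsets cost ≥ 810. Minimum total cost: 738.

738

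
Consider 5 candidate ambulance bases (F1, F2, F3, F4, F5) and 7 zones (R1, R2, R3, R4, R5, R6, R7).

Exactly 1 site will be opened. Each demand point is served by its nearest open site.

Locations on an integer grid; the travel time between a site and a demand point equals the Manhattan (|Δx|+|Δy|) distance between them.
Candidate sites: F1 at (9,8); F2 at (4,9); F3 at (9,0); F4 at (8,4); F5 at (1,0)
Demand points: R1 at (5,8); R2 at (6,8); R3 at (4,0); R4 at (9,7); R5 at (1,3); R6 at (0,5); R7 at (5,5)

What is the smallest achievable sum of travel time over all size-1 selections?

43

Open {F2}.
  R1→F2 2, R2→F2 3, R3→F2 9, R4→F2 7, R5→F2 9, R6→F2 8, R7→F2 5  ⇒ total 43.
Compare {F4}: total 46.
Compare {F1}: total 53.
No size-1 selection does better; minimum is 43.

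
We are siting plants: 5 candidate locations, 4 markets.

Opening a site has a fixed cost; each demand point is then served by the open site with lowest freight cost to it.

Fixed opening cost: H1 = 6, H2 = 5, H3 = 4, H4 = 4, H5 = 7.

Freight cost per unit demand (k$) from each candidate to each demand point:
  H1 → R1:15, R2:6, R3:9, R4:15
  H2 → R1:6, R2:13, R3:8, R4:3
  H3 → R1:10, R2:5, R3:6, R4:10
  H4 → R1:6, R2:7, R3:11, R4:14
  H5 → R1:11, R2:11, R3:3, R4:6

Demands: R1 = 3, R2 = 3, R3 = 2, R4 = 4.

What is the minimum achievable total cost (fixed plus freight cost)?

66

Open {H2, H3}: assign each demand point to its cheapest open site.
  R1→H2 3×6=18, R2→H3 3×5=15, R3→H3 2×6=12, R4→H2 4×3=12
  freight cost 57, fixed 9 → total 66.
Compare {H2, H3, H5}: freight cost 51 + fixed 16 = 67.
Compare {H2, H3, H4}: freight cost 57 + fixed 13 = 70.
Compare {H2, H3, H4, H5}: freight cost 51 + fixed 20 = 71.
All other subsets cost ≥ 67. Minimum total cost: 66.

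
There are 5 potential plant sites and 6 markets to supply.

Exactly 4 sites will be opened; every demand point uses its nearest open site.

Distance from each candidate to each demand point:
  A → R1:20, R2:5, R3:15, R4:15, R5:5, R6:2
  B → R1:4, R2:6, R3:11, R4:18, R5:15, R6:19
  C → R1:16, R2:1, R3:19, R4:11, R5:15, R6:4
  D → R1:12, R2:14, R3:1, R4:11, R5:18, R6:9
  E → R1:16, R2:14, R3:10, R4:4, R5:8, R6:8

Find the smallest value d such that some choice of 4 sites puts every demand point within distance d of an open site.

5

Open {A, B, D, E}.
  Farthest demand point is R2 at distance 5 (to A); all others are ≤ 5.
With {B, C, D, E} the worst case is 8.
With {A, B, C, E} the worst case is 10.
No size-4 selection achieves below 5.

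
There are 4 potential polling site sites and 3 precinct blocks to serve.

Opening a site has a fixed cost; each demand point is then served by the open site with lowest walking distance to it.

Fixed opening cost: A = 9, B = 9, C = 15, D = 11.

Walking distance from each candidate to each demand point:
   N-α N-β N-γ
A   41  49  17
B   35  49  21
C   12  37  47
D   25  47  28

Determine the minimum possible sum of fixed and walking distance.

Open {A, C}: assign each demand point to its cheapest open site.
  N-α→C 12, N-β→C 37, N-γ→A 17
  walking distance 66, fixed 24 → total 90.
Compare {B, C}: walking distance 70 + fixed 24 = 94.
Compare {A, B, C}: walking distance 66 + fixed 33 = 99.
Compare {A, C, D}: walking distance 66 + fixed 35 = 101.
All other subsets cost ≥ 94. Minimum total cost: 90.

90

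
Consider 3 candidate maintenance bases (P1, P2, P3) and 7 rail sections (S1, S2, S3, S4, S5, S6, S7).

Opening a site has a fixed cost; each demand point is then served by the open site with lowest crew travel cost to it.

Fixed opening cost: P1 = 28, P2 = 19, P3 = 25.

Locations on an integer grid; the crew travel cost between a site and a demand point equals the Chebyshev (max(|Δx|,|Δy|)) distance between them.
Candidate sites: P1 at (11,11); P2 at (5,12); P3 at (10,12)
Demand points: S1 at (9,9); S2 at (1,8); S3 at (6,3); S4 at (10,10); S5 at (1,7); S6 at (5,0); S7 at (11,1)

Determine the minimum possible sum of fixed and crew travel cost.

69

Open {P2}: assign each demand point to its cheapest open site.
  S1→P2 4, S2→P2 4, S3→P2 9, S4→P2 5, S5→P2 5, S6→P2 12, S7→P2 11
  crew travel cost 50, fixed 19 → total 69.
Compare {P1}: crew travel cost 52 + fixed 28 = 80.
Compare {P3}: crew travel cost 55 + fixed 25 = 80.
Compare {P1, P2}: crew travel cost 41 + fixed 47 = 88.
All other subsets cost ≥ 80. Minimum total cost: 69.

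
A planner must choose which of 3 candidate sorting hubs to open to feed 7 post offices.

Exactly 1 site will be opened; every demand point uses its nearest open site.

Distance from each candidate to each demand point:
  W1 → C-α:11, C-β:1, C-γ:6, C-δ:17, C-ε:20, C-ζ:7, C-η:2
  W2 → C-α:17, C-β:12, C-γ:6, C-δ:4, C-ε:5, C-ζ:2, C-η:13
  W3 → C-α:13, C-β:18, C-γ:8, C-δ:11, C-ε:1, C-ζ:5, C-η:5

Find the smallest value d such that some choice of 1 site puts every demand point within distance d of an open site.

Open {W2}.
  Farthest demand point is C-α at distance 17 (to W2); all others are ≤ 17.
With {W3} the worst case is 18.
With {W1} the worst case is 20.
No size-1 selection achieves below 17.

17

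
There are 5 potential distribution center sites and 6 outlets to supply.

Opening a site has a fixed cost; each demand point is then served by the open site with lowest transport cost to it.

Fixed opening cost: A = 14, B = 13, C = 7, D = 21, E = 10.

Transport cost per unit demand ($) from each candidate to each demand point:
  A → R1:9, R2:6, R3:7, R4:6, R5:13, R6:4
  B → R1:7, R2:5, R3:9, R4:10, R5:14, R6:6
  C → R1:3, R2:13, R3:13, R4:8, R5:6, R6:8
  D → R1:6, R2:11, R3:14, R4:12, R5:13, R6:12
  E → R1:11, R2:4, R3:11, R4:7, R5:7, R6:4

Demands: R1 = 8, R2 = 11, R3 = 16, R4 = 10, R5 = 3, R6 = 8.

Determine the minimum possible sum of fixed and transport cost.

321

Open {A, C, E}: assign each demand point to its cheapest open site.
  R1→C 8×3=24, R2→E 11×4=44, R3→A 16×7=112, R4→A 10×6=60, R5→C 3×6=18, R6→A 8×4=32
  transport cost 290, fixed 31 → total 321.
Compare {A, C}: transport cost 312 + fixed 21 = 333.
Compare {A, B, C, E}: transport cost 290 + fixed 44 = 334.
Compare {A, B, C}: transport cost 301 + fixed 34 = 335.
All other subsets cost ≥ 333. Minimum total cost: 321.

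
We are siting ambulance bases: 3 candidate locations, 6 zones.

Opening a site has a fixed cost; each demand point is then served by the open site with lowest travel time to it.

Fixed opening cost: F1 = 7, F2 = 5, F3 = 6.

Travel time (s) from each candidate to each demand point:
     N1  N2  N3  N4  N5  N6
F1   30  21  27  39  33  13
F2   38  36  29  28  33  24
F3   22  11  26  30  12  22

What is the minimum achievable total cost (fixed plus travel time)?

127

Open {F1, F3}: assign each demand point to its cheapest open site.
  N1→F3 22, N2→F3 11, N3→F3 26, N4→F3 30, N5→F3 12, N6→F1 13
  travel time 114, fixed 13 → total 127.
Compare {F3}: travel time 123 + fixed 6 = 129.
Compare {F1, F2, F3}: travel time 112 + fixed 18 = 130.
Compare {F2, F3}: travel time 121 + fixed 11 = 132.
All other subsets cost ≥ 129. Minimum total cost: 127.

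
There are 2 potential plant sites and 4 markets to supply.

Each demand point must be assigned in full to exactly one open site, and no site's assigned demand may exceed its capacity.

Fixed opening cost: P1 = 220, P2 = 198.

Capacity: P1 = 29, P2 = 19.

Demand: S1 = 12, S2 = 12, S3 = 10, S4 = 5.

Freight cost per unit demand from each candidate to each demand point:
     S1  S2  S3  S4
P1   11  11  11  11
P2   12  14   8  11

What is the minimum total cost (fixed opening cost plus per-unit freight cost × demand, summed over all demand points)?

817

Open {P1, P2}; cheapest assignment that respects the capacities:
  P1 (cap 29, load 29): S1, S2, S4 — cost 12×11 + 12×11 + 5×11 = 319
  P2 (cap 19, load 10): S3 — cost 10×8 = 80
  Shipping 399, fixed 418 → total 817.
  Any other capacity-feasible assignment to {P1, P2} ships for at least 399.
Total demand is 39 and no other set of sites has combined capacity ≥ 39, so {P1, P2} is the only feasible choice of open sites. Minimum: 817.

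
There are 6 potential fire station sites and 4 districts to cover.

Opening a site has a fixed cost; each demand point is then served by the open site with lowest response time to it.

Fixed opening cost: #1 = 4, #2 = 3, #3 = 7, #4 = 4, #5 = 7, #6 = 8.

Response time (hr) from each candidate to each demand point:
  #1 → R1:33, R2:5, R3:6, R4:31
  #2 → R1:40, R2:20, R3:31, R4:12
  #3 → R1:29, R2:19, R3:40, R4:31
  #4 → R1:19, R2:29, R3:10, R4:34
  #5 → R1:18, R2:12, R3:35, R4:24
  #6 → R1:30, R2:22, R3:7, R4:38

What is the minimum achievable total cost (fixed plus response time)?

Open {#1, #2, #4}: assign each demand point to its cheapest open site.
  R1→#4 19, R2→#1 5, R3→#1 6, R4→#2 12
  response time 42, fixed 11 → total 53.
Compare {#1, #2, #5}: response time 41 + fixed 14 = 55.
Compare {#1, #2, #4, #5}: response time 41 + fixed 18 = 59.
Compare {#1, #2, #3, #4}: response time 42 + fixed 18 = 60.
All other subsets cost ≥ 55. Minimum total cost: 53.

53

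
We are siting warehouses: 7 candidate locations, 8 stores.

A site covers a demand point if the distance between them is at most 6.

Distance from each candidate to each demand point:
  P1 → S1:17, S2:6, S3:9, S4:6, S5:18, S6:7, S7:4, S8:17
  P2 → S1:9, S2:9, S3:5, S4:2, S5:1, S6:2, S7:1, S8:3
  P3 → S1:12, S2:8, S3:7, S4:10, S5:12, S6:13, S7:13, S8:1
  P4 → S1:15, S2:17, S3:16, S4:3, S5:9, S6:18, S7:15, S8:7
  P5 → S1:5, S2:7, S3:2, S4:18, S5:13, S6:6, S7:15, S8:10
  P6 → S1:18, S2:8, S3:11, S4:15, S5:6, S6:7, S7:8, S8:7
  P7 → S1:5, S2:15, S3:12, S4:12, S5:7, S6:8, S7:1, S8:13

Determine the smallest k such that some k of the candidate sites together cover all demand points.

Coverage sets (demand points within 6 of each site):
  P1: {S2, S4, S7}
  P2: {S3, S4, S5, S6, S7, S8}
  P3: {S8}
  P4: {S4}
  P5: {S1, S3, S6}
  P6: {S5}
  P7: {S1, S7}
No 2 sites suffice: every size-2 union leaves at least one demand point uncovered.
But {P1, P2, P5} covers everything, so the minimum is 3.

3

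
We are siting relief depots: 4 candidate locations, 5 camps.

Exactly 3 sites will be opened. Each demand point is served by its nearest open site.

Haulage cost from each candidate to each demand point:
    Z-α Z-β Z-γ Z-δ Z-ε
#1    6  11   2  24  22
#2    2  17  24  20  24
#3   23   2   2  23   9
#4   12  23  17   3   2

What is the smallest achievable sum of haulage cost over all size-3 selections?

11

Open {#2, #3, #4}.
  Z-α→#2 2, Z-β→#3 2, Z-γ→#3 2, Z-δ→#4 3, Z-ε→#4 2  ⇒ total 11.
Compare {#1, #3, #4}: total 15.
Compare {#1, #2, #4}: total 20.
No size-3 selection does better; minimum is 11.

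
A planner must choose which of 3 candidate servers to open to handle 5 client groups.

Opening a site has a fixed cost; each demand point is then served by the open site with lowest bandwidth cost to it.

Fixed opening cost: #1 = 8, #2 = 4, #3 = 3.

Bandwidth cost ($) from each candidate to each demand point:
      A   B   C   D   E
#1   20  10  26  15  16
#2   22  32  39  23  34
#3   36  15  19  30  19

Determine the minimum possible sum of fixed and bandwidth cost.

91

Open {#1, #3}: assign each demand point to its cheapest open site.
  A→#1 20, B→#1 10, C→#3 19, D→#1 15, E→#1 16
  bandwidth cost 80, fixed 11 → total 91.
Compare {#1}: bandwidth cost 87 + fixed 8 = 95.
Compare {#1, #2, #3}: bandwidth cost 80 + fixed 15 = 95.
Compare {#1, #2}: bandwidth cost 87 + fixed 12 = 99.
All other subsets cost ≥ 95. Minimum total cost: 91.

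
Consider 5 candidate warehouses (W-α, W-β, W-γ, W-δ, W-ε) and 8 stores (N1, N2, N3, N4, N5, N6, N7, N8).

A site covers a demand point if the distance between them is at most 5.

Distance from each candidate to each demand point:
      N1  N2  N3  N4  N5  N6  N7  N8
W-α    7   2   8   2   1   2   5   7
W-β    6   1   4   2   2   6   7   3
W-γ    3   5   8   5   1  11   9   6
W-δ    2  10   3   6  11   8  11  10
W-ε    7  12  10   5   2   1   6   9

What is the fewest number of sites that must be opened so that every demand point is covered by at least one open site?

Coverage sets (demand points within 5 of each site):
  W-α: {N2, N4, N5, N6, N7}
  W-β: {N2, N3, N4, N5, N8}
  W-γ: {N1, N2, N4, N5}
  W-δ: {N1, N3}
  W-ε: {N4, N5, N6}
No 2 sites suffice: every size-2 union leaves at least one demand point uncovered.
But {W-α, W-β, W-γ} covers everything, so the minimum is 3.

3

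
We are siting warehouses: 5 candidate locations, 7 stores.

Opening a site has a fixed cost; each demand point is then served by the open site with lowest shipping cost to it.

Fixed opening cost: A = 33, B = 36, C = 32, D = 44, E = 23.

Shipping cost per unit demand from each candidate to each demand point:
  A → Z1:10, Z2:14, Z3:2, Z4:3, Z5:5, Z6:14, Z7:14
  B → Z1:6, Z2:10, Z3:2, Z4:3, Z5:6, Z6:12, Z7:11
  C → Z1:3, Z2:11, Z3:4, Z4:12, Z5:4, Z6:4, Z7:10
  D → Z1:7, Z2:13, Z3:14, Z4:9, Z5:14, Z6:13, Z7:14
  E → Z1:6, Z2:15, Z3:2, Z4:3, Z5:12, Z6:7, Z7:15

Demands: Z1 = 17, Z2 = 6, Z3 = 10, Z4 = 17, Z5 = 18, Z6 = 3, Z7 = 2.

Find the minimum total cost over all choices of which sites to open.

Open {C, E}: assign each demand point to its cheapest open site.
  Z1→C 17×3=51, Z2→C 6×11=66, Z3→E 10×2=20, Z4→E 17×3=51, Z5→C 18×4=72, Z6→C 3×4=12, Z7→C 2×10=20
  shipping cost 292, fixed 55 → total 347.
Compare {B, C}: shipping cost 286 + fixed 68 = 354.
Compare {A, C}: shipping cost 292 + fixed 65 = 357.
Compare {B, C, E}: shipping cost 286 + fixed 91 = 377.
All other subsets cost ≥ 354. Minimum total cost: 347.

347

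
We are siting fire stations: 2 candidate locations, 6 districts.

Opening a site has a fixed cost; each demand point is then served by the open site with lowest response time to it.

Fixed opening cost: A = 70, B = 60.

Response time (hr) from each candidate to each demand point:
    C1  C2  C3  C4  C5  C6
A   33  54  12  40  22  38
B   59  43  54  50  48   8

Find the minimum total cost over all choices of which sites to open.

Open {A}: assign each demand point to its cheapest open site.
  C1→A 33, C2→A 54, C3→A 12, C4→A 40, C5→A 22, C6→A 38
  response time 199, fixed 70 → total 269.
Compare {A, B}: response time 158 + fixed 130 = 288.
Compare {B}: response time 262 + fixed 60 = 322.

269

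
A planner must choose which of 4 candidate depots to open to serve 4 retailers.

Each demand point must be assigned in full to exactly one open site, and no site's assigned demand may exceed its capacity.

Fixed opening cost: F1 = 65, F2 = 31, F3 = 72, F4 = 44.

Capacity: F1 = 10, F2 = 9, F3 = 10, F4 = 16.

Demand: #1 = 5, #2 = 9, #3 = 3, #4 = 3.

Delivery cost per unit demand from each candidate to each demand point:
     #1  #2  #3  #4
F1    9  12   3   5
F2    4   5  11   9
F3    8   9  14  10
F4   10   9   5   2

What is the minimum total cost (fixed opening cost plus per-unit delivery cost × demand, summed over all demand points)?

Open {F2, F4}; cheapest assignment that respects the capacities:
  F2 (cap 9, load 9): #2 — cost 9×5 = 45
  F4 (cap 16, load 11): #1, #3, #4 — cost 5×10 + 3×5 + 3×2 = 71
  Shipping 116, fixed 75 → total 191.
  Any other capacity-feasible assignment to {F2, F4} ships for at least 116.
Compare {F1, F2, F4}: its best feasible assignment gives total 245.
Compare {F1, F4}: its best feasible assignment gives total 250.
Every other set of open sites that can feasibly serve all demand totals ≥ 245 even under its best assignment. Minimum: 191.

191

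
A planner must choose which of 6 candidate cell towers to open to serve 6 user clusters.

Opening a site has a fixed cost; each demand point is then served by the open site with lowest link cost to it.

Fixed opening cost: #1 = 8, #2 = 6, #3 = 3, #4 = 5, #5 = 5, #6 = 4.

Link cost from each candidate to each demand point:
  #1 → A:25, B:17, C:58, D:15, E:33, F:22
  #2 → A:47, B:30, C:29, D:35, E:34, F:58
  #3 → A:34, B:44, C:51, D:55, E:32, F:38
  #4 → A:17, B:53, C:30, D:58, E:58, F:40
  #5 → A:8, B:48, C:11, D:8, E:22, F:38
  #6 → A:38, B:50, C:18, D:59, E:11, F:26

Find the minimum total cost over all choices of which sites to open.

94

Open {#1, #5, #6}: assign each demand point to its cheapest open site.
  A→#5 8, B→#1 17, C→#5 11, D→#5 8, E→#6 11, F→#1 22
  link cost 77, fixed 17 → total 94.
Compare {#1, #3, #5, #6}: link cost 77 + fixed 20 = 97.
Compare {#1, #4, #5, #6}: link cost 77 + fixed 22 = 99.
Compare {#1, #2, #5, #6}: link cost 77 + fixed 23 = 100.
All other subsets cost ≥ 97. Minimum total cost: 94.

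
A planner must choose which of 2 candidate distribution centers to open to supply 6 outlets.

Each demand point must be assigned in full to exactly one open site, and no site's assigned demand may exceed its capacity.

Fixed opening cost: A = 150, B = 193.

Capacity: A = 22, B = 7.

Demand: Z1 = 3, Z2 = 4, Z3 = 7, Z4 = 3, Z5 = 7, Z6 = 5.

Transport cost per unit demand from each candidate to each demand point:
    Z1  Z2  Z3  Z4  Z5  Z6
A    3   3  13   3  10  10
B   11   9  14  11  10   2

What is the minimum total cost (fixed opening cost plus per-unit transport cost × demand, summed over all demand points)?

Open {A, B}; cheapest assignment that respects the capacities:
  A (cap 22, load 22): Z1, Z2, Z3, Z4, Z6 — cost 3×3 + 4×3 + 7×13 + 3×3 + 5×10 = 171
  B (cap 7, load 7): Z5 — cost 7×10 = 70
  Shipping 241, fixed 343 → total 584.
  Any other capacity-feasible assignment to {A, B} ships for at least 241.
Total demand is 29 and no other set of sites has combined capacity ≥ 29, so {A, B} is the only feasible choice of open sites. Minimum: 584.

584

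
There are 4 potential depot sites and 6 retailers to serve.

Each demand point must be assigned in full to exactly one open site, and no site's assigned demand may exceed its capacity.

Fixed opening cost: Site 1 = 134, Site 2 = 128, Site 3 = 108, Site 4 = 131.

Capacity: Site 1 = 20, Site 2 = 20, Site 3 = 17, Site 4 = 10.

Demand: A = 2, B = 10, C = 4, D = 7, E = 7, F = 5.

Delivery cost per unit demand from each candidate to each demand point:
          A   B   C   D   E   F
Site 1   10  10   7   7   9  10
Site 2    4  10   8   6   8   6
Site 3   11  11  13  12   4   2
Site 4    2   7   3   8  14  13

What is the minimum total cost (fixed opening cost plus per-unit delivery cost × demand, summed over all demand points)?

476

Open {Site 2, Site 3}; cheapest assignment that respects the capacities:
  Site 2 (cap 20, load 19): A, B, D — cost 2×4 + 10×10 + 7×6 = 150
  Site 3 (cap 17, load 16): C, E, F — cost 4×13 + 7×4 + 5×2 = 90
  Shipping 240, fixed 236 → total 476.
  Any other capacity-feasible assignment to {Site 2, Site 3} ships for at least 240.
Compare {Site 1, Site 3}: its best feasible assignment gives total 501.
Compare {Site 1, Site 2}: its best feasible assignment gives total 537.
Every other set of open sites that can feasibly serve all demand totals ≥ 501 even under its best assignment. Minimum: 476.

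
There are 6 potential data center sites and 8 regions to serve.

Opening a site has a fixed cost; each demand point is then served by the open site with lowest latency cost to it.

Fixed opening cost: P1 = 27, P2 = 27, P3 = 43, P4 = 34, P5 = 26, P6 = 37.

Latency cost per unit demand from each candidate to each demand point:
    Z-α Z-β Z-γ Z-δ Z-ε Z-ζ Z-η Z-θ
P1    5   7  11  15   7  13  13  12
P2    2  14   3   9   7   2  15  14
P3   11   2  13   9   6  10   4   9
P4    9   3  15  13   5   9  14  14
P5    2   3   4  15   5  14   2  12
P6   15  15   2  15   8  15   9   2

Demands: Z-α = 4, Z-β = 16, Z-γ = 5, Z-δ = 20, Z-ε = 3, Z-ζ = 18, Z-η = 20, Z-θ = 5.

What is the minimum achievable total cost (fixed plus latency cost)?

Open {P2, P5, P6}: assign each demand point to its cheapest open site.
  Z-α→P2 4×2=8, Z-β→P5 16×3=48, Z-γ→P6 5×2=10, Z-δ→P2 20×9=180, Z-ε→P5 3×5=15, Z-ζ→P2 18×2=36, Z-η→P5 20×2=40, Z-θ→P6 5×2=10
  latency cost 347, fixed 90 → total 437.
Compare {P2, P5}: latency cost 402 + fixed 53 = 455.
Compare {P1, P2, P5, P6}: latency cost 347 + fixed 117 = 464.
Compare {P2, P3, P5, P6}: latency cost 331 + fixed 133 = 464.
All other subsets cost ≥ 455. Minimum total cost: 437.

437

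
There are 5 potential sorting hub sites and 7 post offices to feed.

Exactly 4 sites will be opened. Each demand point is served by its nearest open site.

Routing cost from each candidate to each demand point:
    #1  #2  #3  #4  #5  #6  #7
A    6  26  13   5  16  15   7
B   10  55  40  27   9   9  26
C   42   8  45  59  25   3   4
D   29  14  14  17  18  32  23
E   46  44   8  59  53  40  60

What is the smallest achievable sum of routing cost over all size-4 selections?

Open {A, B, C, E}.
  #1→A 6, #2→C 8, #3→E 8, #4→A 5, #5→B 9, #6→C 3, #7→C 4  ⇒ total 43.
Compare {A, B, C, D}: total 48.
Compare {A, C, D, E}: total 50.
No size-4 selection does better; minimum is 43.

43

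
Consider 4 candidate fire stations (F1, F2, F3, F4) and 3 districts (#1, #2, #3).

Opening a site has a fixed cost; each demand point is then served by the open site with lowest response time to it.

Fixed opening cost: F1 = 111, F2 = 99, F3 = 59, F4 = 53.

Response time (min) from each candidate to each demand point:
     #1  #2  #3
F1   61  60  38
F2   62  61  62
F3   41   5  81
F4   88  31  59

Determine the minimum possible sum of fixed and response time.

Open {F3}: assign each demand point to its cheapest open site.
  #1→F3 41, #2→F3 5, #3→F3 81
  response time 127, fixed 59 → total 186.
Compare {F3, F4}: response time 105 + fixed 112 = 217.
Compare {F4}: response time 178 + fixed 53 = 231.
Compare {F1, F3}: response time 84 + fixed 170 = 254.
All other subsets cost ≥ 217. Minimum total cost: 186.

186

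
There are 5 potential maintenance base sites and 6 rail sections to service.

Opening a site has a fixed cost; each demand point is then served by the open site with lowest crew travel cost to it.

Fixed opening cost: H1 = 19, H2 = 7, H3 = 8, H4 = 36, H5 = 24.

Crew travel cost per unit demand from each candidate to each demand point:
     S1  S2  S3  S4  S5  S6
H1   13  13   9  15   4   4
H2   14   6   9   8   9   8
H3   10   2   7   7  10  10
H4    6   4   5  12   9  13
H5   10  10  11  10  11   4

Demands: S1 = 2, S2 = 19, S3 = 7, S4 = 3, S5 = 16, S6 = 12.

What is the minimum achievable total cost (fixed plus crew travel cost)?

267

Open {H1, H3}: assign each demand point to its cheapest open site.
  S1→H3 2×10=20, S2→H3 19×2=38, S3→H3 7×7=49, S4→H3 3×7=21, S5→H1 16×4=64, S6→H1 12×4=48
  crew travel cost 240, fixed 27 → total 267.
Compare {H1, H2, H3}: crew travel cost 240 + fixed 34 = 274.
Compare {H1, H3, H4}: crew travel cost 218 + fixed 63 = 281.
Compare {H1, H2, H3, H4}: crew travel cost 218 + fixed 70 = 288.
All other subsets cost ≥ 274. Minimum total cost: 267.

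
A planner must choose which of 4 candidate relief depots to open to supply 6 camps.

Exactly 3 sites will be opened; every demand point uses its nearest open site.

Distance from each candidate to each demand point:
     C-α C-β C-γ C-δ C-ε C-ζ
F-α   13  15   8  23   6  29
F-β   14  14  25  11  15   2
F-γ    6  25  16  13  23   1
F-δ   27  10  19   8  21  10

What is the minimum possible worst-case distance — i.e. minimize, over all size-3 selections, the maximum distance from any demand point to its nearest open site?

Open {F-α, F-γ, F-δ}.
  Farthest demand point is C-β at distance 10 (to F-δ); all others are ≤ 10.
With {F-α, F-β, F-δ} the worst case is 13.
With {F-α, F-β, F-γ} the worst case is 14.
No size-3 selection achieves below 10.

10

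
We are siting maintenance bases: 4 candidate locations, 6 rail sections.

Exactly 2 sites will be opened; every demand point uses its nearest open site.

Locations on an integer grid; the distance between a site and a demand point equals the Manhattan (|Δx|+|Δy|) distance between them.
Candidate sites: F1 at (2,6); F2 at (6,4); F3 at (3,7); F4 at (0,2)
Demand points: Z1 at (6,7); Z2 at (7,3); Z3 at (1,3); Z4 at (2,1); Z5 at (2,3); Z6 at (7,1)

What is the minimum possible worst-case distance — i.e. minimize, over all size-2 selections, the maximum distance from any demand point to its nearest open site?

4

Open {F2, F4}.
  Farthest demand point is Z6 at distance 4 (to F2); all others are ≤ 4.
With {F1, F2} the worst case is 5.
With {F2, F3} the worst case is 7.
No size-2 selection achieves below 4.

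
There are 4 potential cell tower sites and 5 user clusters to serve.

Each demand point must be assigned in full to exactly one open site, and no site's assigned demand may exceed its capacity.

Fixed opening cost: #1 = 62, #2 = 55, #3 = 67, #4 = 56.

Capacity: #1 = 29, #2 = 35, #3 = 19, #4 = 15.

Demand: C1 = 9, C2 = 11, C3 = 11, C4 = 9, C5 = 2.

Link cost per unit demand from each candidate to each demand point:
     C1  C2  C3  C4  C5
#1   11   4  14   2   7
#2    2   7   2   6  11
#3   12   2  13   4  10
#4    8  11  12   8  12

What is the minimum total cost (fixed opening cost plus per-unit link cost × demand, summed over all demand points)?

Open {#1, #2}; cheapest assignment that respects the capacities:
  #1 (cap 29, load 22): C2, C4, C5 — cost 11×4 + 9×2 + 2×7 = 76
  #2 (cap 35, load 20): C1, C3 — cost 9×2 + 11×2 = 40
  Shipping 116, fixed 117 → total 233.
  Any other capacity-feasible assignment to {#1, #2} ships for at least 116.
Compare {#2, #3}: its best feasible assignment gives total 258.
Compare {#1, #2, #3}: its best feasible assignment gives total 278.
Every other set of open sites that can feasibly serve all demand totals ≥ 258 even under its best assignment. Minimum: 233.

233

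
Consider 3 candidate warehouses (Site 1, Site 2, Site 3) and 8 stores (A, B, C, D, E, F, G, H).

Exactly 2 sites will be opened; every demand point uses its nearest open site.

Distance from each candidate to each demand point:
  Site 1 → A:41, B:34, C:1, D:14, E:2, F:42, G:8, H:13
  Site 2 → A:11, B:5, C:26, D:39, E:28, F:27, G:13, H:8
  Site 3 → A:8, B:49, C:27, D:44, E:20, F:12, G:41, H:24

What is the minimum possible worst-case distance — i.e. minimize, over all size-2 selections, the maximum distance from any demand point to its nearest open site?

Open {Site 1, Site 2}.
  Farthest demand point is F at distance 27 (to Site 2); all others are ≤ 27.
With {Site 1, Site 3} the worst case is 34.
With {Site 2, Site 3} the worst case is 39.
No size-2 selection achieves below 27.

27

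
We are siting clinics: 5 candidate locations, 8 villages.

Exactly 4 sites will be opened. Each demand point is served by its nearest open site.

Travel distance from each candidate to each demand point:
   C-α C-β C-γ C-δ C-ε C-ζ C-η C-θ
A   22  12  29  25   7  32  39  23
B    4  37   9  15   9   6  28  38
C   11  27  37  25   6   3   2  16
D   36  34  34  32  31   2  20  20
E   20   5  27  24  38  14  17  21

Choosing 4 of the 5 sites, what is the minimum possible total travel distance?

59

Open {B, C, D, E}.
  C-α→B 4, C-β→E 5, C-γ→B 9, C-δ→B 15, C-ε→C 6, C-ζ→D 2, C-η→C 2, C-θ→C 16  ⇒ total 59.
Compare {A, B, C, E}: total 60.
Compare {A, B, C, D}: total 66.
No size-4 selection does better; minimum is 59.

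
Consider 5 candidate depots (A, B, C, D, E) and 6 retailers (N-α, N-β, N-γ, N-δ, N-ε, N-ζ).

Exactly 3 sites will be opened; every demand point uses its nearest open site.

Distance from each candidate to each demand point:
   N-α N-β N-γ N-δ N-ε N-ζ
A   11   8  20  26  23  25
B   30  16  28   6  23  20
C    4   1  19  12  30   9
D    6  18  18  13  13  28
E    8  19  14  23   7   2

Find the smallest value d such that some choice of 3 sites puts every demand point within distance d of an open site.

14

Open {A, B, E}.
  Farthest demand point is N-γ at distance 14 (to E); all others are ≤ 14.
With {A, C, E} the worst case is 14.
With {A, D, E} the worst case is 14.
No size-3 selection achieves below 14.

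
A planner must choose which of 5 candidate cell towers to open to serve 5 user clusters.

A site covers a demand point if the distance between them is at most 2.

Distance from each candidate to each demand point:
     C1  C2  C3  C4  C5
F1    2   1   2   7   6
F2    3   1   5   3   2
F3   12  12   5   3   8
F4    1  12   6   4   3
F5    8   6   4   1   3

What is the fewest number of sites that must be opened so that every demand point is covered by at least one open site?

Coverage sets (demand points within 2 of each site):
  F1: {C1, C2, C3}
  F2: {C2, C5}
  F3: {}
  F4: {C1}
  F5: {C4}
No 2 sites suffice: every size-2 union leaves at least one demand point uncovered.
But {F1, F2, F5} covers everything, so the minimum is 3.

3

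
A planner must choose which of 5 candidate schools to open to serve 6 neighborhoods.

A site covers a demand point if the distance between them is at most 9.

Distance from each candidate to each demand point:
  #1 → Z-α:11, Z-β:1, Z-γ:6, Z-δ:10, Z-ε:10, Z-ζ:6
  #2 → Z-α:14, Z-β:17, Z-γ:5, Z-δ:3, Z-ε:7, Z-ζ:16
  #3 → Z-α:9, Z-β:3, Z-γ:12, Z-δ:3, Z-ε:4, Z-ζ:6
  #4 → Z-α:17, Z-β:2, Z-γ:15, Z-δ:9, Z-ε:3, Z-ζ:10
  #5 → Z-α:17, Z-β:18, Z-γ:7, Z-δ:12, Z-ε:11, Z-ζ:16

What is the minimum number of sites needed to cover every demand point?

2

Coverage sets (demand points within 9 of each site):
  #1: {Z-β, Z-γ, Z-ζ}
  #2: {Z-γ, Z-δ, Z-ε}
  #3: {Z-α, Z-β, Z-δ, Z-ε, Z-ζ}
  #4: {Z-β, Z-δ, Z-ε}
  #5: {Z-γ}
No single site covers all 6 demand points.
But {#1, #3} covers everything, so the minimum is 2.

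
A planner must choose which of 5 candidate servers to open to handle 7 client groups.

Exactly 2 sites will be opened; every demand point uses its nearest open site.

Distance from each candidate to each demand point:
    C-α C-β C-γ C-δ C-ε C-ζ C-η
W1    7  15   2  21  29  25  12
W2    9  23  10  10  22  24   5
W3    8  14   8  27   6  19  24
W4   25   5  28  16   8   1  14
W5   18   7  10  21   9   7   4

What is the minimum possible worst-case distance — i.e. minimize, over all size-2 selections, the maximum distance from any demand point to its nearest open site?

Open {W2, W4}.
  Farthest demand point is C-γ at distance 10 (to W2); all others are ≤ 10.
With {W2, W5} the worst case is 10.
With {W1, W4} the worst case is 16.
No size-2 selection achieves below 10.

10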